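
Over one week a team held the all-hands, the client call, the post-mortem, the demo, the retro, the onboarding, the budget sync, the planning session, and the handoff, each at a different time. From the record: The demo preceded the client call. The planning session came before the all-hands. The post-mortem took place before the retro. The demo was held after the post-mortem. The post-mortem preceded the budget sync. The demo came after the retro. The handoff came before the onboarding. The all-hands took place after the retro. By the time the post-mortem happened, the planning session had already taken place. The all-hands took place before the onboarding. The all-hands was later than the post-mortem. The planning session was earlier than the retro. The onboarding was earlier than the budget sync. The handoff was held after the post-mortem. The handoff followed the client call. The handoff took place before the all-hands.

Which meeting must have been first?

The planning session has a chain of constraints placing it before every other meeting, so the planning session must be first.

the planning session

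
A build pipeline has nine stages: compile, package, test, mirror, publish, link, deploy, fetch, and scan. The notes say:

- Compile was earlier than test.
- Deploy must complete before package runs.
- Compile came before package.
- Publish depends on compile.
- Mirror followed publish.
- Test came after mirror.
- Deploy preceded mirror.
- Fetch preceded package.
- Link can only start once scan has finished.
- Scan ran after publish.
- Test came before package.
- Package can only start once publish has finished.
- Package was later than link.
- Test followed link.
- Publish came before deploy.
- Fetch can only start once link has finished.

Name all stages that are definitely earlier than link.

compile, publish, scan

Directly stated before link: scan.
Compile reaches link via compile → publish → scan → link.
Publish reaches link via publish → scan → link.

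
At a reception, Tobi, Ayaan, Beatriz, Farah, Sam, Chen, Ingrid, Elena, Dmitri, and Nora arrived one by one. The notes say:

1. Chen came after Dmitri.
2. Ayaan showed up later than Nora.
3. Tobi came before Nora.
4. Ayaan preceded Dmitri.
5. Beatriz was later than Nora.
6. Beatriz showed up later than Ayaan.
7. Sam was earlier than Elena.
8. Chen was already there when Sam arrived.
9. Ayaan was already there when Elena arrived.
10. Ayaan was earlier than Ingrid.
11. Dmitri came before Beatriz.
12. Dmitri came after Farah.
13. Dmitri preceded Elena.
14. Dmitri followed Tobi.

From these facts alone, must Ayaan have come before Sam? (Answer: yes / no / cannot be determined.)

Chain the constraints: Ayaan → Dmitri → Chen → Sam. Each link is directly stated, so Ayaan comes before Sam.

yes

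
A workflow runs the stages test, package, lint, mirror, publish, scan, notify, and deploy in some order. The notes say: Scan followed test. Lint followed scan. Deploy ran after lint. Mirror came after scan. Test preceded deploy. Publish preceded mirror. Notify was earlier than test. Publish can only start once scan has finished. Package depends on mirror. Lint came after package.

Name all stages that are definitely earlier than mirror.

notify, publish, scan, test

Directly stated before mirror: publish and scan.
Notify reaches mirror via notify → test → scan → mirror.
Test reaches mirror via test → scan → mirror.
No chain forces deploy (or any of the others) ahead of mirror.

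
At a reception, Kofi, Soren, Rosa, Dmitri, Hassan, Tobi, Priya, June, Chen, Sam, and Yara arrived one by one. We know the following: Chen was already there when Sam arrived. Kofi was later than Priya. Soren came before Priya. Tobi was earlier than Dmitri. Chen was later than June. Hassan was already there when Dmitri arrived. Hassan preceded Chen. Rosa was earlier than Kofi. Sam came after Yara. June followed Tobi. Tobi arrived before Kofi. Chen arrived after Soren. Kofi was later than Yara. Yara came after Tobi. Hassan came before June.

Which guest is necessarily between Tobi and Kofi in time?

Tracing the constraints gives Tobi → Yara → Kofi, so Yara sits after Tobi and before Kofi.
No other guest is forced both after Tobi and before Kofi.

Yara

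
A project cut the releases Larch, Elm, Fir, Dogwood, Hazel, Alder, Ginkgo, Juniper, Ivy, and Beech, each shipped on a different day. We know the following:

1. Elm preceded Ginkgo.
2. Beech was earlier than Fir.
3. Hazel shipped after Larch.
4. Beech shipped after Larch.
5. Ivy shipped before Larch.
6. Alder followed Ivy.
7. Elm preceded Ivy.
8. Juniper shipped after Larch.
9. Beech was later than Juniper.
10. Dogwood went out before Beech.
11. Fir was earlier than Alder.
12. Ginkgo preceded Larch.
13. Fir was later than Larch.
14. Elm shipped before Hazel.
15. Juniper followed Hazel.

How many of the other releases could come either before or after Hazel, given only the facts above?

1

Forced before Hazel: Elm, Ginkgo, Ivy, and Larch; forced after Hazel: Alder, Beech, Fir, and Juniper.
That leaves Dogwood with no forced order relative to Hazel — 1.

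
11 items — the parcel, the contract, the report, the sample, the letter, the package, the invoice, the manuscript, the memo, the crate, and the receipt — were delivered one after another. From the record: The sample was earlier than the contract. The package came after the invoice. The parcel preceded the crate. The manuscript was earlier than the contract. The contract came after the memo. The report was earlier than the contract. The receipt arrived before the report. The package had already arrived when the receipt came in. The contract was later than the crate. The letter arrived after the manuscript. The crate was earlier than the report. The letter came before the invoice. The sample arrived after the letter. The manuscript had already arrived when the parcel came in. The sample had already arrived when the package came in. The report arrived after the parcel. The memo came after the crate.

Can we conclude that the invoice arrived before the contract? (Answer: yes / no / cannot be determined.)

Chain the constraints: the invoice → the package → the receipt → the report → the contract. Each link is directly stated, so the invoice comes before the contract.

yes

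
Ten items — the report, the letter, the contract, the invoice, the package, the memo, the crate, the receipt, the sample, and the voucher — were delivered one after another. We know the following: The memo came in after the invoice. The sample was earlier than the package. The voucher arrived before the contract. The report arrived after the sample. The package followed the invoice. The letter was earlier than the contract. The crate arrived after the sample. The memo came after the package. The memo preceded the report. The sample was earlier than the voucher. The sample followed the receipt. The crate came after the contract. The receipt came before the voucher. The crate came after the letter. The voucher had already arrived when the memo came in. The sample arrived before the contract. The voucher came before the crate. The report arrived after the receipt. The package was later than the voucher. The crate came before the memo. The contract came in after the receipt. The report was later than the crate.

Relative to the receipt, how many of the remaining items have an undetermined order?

2

Forced after the receipt: the contract, the crate, the memo, the package, the report, the sample, and the voucher.
That leaves the invoice and the letter with no forced order relative to the receipt — 2.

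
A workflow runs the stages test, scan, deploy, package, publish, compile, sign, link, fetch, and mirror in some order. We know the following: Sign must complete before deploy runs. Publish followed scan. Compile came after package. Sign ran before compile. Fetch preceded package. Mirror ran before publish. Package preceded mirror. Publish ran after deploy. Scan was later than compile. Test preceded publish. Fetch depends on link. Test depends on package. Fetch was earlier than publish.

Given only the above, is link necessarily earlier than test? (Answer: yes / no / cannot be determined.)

Chain the constraints: link → fetch → package → test. Each link is directly stated, so link comes before test.

yes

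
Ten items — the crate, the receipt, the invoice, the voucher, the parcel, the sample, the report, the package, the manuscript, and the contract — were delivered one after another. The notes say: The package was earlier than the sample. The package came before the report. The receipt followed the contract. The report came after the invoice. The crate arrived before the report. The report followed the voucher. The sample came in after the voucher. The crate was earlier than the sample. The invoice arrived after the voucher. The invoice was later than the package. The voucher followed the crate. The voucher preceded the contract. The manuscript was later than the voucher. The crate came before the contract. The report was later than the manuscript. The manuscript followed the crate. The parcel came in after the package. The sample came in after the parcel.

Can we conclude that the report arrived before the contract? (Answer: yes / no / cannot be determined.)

cannot be determined

No chain of stated constraints runs from the report to the contract, and none runs from the contract to the report either.
So the relative order of the report and the contract is not fixed by the given facts.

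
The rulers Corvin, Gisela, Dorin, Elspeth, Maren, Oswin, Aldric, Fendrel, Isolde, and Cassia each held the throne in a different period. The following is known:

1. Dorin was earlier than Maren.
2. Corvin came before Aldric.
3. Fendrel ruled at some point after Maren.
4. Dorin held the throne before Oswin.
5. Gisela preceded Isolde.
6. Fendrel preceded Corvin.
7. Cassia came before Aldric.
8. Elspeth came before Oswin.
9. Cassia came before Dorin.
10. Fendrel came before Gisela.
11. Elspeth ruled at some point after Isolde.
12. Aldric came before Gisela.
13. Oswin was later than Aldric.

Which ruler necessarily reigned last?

Oswin

Every other ruler has a chain of constraints placing them before Oswin, so Oswin is last.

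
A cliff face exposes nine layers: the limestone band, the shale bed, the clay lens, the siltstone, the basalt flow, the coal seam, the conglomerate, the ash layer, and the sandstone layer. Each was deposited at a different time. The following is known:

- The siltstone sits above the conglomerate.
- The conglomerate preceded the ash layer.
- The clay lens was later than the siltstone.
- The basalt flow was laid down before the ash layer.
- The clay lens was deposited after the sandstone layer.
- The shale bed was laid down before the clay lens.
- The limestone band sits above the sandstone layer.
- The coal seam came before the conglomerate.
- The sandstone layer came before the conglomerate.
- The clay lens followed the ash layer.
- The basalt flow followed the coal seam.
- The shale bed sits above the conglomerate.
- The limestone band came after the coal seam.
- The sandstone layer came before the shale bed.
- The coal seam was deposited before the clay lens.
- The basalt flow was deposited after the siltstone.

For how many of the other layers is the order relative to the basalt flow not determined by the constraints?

2

Forced before the basalt flow: the coal seam, the conglomerate, the sandstone layer, and the siltstone; forced after the basalt flow: the ash layer and the clay lens.
That leaves the limestone band and the shale bed with no forced order relative to the basalt flow — 2.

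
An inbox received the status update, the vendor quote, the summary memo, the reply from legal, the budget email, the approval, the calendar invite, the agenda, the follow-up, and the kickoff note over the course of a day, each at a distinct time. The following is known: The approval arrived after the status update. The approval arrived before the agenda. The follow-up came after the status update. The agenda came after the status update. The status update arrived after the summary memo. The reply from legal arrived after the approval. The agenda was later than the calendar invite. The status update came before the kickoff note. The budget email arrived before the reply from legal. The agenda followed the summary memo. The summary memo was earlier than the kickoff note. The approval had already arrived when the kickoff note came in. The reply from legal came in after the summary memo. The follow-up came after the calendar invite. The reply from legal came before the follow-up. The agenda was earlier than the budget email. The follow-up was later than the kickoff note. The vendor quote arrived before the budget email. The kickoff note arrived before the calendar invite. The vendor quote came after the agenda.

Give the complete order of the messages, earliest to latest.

the summary memo, the status update, the approval, the kickoff note, the calendar invite, the agenda, the vendor quote, the budget email, the reply from legal, the follow-up

The constraints fix every adjacent pair, so only one ordering works:
the summary memo → the status update → the approval → the kickoff note → the calendar invite → the agenda → the vendor quote → the budget email → the reply from legal → the follow-up.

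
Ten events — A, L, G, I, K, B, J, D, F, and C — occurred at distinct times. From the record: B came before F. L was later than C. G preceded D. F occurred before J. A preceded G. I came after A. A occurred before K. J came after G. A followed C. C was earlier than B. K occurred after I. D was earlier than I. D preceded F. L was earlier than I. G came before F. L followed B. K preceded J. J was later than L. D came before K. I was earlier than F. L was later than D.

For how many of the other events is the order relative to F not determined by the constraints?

1

Forced before F: A, B, C, D, G, I, and L; forced after F: J.
That leaves K with no forced order relative to F — 1.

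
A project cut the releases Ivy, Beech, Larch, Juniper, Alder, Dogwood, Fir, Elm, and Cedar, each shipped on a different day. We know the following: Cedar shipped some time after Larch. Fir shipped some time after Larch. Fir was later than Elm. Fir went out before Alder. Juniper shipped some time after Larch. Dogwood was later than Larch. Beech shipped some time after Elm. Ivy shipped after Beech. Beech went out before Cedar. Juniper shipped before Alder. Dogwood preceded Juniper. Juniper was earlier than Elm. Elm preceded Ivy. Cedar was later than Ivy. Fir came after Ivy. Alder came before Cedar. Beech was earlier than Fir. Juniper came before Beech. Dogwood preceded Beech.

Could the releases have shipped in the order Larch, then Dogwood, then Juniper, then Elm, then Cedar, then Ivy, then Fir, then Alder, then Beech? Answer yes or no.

The constraints require Alder before Cedar, but in the proposed sequence Cedar appears ahead of Alder. That one violation is enough.

no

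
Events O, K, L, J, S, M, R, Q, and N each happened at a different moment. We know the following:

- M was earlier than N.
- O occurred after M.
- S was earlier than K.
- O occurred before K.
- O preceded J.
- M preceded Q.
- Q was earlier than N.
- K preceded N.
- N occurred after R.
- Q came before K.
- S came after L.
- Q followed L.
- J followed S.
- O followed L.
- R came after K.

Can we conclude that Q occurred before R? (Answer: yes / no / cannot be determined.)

Chain the constraints: Q → K → R. Each link is directly stated, so Q comes before R.

yes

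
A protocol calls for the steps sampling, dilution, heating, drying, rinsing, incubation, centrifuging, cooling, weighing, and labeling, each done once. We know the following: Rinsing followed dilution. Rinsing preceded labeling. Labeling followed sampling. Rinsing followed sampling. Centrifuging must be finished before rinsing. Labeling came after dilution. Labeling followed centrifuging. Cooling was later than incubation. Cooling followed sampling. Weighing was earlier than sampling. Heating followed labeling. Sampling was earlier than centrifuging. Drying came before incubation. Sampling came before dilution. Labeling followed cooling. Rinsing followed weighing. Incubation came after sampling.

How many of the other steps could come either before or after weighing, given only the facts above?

Forced after weighing: centrifuging, cooling, dilution, heating, incubation, labeling, rinsing, and sampling.
That leaves drying with no forced order relative to weighing — 1.

1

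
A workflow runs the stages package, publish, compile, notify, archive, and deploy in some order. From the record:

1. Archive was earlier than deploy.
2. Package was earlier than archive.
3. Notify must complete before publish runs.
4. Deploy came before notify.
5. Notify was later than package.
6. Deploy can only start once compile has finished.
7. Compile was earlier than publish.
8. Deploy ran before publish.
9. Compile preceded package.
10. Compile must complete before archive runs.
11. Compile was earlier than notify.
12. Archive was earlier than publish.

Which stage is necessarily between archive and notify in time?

Tracing the constraints gives archive → deploy → notify, so deploy sits after archive and before notify.
No other stage is forced both after archive and before notify.

deploy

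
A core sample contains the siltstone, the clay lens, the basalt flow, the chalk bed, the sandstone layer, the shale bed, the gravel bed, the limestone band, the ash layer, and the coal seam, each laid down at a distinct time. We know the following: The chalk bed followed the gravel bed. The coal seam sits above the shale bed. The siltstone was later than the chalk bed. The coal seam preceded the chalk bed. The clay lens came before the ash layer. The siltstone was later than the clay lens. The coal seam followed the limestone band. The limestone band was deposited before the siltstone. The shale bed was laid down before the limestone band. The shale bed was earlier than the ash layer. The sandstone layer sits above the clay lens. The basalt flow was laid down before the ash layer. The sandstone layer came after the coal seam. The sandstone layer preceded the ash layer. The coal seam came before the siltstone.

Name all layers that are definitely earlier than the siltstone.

Directly stated before the siltstone: the chalk bed, the clay lens, the coal seam, and the limestone band.
The gravel bed reaches the siltstone via the gravel bed → the chalk bed → the siltstone.
The shale bed reaches the siltstone via the shale bed → the limestone band → the siltstone.

the chalk bed, the clay lens, the coal seam, the gravel bed, the limestone band, the shale bed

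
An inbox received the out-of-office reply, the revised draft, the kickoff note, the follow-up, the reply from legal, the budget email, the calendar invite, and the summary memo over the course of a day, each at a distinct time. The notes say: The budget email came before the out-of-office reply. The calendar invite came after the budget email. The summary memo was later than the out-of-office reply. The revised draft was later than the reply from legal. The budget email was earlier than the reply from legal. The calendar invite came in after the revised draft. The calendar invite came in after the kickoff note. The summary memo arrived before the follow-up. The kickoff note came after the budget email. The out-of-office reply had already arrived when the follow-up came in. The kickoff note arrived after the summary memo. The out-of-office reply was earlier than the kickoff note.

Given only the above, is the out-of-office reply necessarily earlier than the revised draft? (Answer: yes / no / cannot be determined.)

No chain of stated constraints runs from the out-of-office reply to the revised draft, and none runs from the revised draft to the out-of-office reply either.
So the relative order of the out-of-office reply and the revised draft is not fixed by the given facts.

cannot be determined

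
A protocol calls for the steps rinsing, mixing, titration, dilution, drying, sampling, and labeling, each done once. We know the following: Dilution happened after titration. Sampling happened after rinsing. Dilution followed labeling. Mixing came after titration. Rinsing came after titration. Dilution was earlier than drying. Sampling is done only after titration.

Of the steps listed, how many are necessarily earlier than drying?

Directly stated before drying: dilution.
Labeling reaches drying via labeling → dilution → drying.
Titration reaches drying via titration → dilution → drying.
That's dilution, labeling, and titration — 3 in all.

3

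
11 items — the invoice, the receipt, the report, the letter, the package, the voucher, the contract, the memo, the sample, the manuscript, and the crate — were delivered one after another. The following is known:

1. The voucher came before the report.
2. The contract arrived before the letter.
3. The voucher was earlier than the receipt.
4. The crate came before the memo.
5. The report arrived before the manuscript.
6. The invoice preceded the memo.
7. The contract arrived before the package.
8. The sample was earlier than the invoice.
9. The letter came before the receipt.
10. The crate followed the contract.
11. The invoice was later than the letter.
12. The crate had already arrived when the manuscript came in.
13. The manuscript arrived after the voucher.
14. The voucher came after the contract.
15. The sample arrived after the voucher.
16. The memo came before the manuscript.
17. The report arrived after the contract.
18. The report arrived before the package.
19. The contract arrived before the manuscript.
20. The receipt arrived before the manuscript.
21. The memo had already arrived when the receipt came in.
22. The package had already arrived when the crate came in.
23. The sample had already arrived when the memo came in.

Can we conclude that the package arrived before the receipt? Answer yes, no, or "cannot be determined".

yes

Chain the constraints: the package → the crate → the memo → the receipt. Each link is directly stated, so the package comes before the receipt.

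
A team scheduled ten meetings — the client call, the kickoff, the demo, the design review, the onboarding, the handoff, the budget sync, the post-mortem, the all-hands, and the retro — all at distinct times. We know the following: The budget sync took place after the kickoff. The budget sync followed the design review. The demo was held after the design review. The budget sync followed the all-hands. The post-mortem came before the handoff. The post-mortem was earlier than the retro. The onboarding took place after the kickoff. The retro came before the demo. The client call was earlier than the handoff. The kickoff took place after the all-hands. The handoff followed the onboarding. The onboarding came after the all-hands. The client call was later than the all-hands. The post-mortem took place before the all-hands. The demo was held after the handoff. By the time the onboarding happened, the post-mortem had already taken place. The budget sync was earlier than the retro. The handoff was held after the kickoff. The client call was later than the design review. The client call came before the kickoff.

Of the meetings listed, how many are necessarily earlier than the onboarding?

Directly stated before the onboarding: the all-hands, the kickoff, and the post-mortem.
The client call reaches the onboarding via the client call → the kickoff → the onboarding.
The design review reaches the onboarding via the design review → the client call → the kickoff → the onboarding.
No chain forces the demo (or any of the others) ahead of the onboarding.
That's the all-hands, the client call, the design review, the kickoff, and the post-mortem — 5 in all.

5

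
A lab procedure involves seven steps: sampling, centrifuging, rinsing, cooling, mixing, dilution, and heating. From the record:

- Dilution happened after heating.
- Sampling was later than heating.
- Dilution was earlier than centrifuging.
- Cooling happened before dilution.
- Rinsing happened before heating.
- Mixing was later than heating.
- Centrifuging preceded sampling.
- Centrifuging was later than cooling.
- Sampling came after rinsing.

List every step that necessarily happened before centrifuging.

cooling, dilution, heating, rinsing

Directly stated before centrifuging: cooling and dilution.
Heating reaches centrifuging via heating → dilution → centrifuging.
Rinsing reaches centrifuging via rinsing → heating → dilution → centrifuging.
No chain forces mixing (or any of the others) ahead of centrifuging.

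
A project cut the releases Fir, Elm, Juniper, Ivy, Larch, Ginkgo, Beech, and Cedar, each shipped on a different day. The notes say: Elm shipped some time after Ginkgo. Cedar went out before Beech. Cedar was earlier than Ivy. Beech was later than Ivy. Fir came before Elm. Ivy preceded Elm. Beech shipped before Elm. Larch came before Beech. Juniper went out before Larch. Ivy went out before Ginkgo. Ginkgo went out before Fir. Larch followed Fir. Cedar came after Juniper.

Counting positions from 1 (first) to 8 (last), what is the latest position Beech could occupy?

Beech must come before Elm — 1 release forced after it.
Everything else can be placed before Beech in some valid order, so Beech can sit as late as position 8 − 1 = 7.

7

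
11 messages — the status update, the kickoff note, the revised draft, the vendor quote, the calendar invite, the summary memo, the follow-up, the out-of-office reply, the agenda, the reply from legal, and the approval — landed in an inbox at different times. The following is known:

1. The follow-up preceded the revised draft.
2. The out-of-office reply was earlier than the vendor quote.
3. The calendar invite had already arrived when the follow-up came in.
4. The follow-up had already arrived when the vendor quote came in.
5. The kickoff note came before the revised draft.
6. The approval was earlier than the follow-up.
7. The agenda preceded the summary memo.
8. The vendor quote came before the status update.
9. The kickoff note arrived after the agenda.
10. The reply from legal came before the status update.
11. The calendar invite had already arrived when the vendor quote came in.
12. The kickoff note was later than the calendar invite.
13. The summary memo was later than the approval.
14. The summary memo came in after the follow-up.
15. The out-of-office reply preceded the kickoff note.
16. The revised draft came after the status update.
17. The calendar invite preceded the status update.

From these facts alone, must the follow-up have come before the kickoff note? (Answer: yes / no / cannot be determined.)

No chain of stated constraints runs from the follow-up to the kickoff note, and none runs from the kickoff note to the follow-up either.
So the relative order of the follow-up and the kickoff note is not fixed by the given facts.

cannot be determined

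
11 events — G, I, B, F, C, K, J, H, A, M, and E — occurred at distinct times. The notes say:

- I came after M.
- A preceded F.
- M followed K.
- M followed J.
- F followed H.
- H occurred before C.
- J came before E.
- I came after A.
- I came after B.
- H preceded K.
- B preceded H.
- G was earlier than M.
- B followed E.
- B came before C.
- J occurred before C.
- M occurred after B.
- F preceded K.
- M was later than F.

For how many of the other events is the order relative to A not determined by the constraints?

Forced after A: F, I, K, and M.
That leaves B, C, E, G, H, and J with no forced order relative to A — 6.

6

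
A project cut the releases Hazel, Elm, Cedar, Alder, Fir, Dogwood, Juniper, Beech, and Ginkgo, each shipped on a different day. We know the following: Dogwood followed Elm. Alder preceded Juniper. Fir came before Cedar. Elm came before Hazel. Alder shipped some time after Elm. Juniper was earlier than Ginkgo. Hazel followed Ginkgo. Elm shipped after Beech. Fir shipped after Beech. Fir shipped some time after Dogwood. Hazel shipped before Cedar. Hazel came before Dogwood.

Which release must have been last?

Every other release has a chain of constraints placing it before Cedar, so Cedar is last.

Cedar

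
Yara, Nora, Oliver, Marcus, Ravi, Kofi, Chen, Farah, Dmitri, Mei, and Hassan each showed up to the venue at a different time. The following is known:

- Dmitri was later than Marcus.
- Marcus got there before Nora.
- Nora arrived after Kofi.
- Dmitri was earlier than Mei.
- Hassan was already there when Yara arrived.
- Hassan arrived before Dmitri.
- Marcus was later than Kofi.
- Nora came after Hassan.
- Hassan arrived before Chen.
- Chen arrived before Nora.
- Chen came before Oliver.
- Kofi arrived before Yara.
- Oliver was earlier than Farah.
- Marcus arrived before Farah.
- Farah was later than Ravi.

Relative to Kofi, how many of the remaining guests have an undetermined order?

Forced after Kofi: Dmitri, Farah, Marcus, Mei, Nora, and Yara.
That leaves Chen, Hassan, Oliver, and Ravi with no forced order relative to Kofi — 4.

4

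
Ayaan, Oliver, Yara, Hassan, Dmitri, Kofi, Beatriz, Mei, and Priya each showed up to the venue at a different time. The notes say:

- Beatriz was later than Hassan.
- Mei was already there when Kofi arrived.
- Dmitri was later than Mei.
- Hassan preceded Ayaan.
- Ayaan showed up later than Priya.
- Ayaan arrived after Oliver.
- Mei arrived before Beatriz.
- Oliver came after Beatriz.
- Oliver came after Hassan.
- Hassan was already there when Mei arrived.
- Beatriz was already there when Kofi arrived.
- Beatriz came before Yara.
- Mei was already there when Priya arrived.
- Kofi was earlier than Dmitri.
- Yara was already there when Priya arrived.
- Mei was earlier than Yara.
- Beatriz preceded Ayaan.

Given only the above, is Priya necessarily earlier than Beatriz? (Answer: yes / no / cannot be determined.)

no

Tracing the constraints gives Beatriz → Yara → Priya, so Beatriz must come before Priya.
That means Priya cannot be before Beatriz.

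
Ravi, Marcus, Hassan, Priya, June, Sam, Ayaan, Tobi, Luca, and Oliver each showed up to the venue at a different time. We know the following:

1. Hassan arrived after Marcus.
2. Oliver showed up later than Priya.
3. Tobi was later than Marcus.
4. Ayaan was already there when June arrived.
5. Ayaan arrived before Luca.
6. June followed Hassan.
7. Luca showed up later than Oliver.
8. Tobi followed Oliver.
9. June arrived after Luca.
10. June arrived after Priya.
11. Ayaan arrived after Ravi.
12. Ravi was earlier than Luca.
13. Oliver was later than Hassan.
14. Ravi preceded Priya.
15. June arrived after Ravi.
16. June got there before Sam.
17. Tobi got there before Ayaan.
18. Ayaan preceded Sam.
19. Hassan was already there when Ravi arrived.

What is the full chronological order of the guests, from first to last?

Marcus, Hassan, Ravi, Priya, Oliver, Tobi, Ayaan, Luca, June, Sam

The constraints fix every adjacent pair, so only one ordering works:
Marcus → Hassan → Ravi → Priya → Oliver → Tobi → Ayaan → Luca → June → Sam.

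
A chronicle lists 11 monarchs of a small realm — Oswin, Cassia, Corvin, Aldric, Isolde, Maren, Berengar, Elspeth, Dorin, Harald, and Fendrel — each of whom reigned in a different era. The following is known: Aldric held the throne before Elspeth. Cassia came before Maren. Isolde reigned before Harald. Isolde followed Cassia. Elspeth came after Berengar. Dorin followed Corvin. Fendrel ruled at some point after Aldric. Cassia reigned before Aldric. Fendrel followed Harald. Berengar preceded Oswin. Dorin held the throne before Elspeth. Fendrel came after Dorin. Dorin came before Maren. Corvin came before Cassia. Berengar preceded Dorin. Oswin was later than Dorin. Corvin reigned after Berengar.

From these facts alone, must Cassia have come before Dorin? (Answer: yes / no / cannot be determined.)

No chain of stated constraints runs from Cassia to Dorin, and none runs from Dorin to Cassia either.
So the relative order of Cassia and Dorin is not fixed by the given facts.

cannot be determined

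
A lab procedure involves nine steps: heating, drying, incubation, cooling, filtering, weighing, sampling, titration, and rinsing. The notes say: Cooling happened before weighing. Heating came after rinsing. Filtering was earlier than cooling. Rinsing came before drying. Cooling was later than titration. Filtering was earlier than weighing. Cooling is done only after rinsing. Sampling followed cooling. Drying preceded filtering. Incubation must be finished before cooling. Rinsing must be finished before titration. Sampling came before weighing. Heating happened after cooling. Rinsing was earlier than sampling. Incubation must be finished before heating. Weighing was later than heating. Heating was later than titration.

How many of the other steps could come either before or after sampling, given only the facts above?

Forced before sampling: cooling, drying, filtering, incubation, rinsing, and titration; forced after sampling: weighing.
That leaves heating with no forced order relative to sampling — 1.

1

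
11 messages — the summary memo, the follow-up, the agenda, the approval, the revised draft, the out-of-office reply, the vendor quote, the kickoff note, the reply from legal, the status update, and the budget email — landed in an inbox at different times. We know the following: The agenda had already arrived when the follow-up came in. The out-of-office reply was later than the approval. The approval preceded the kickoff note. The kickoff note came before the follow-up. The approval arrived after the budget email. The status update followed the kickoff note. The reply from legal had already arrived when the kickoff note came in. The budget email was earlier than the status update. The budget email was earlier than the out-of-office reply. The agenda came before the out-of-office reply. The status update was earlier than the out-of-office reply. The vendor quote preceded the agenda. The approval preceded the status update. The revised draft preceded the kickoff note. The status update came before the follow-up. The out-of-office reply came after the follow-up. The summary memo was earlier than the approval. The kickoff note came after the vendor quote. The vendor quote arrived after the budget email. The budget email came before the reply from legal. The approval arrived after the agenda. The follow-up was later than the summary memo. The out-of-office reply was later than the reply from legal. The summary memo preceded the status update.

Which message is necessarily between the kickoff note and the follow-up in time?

the status update

Tracing the constraints gives the kickoff note → the status update → the follow-up, so the status update sits after the kickoff note and before the follow-up.
No other message is forced both after the kickoff note and before the follow-up.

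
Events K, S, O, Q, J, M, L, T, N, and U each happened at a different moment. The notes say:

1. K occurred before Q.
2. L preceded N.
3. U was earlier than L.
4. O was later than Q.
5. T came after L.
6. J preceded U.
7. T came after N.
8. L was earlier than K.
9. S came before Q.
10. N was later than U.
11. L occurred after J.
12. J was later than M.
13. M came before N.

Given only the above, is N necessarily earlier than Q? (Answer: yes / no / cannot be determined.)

No chain of stated constraints runs from N to Q, and none runs from Q to N either.
So the relative order of N and Q is not fixed by the given facts.

cannot be determined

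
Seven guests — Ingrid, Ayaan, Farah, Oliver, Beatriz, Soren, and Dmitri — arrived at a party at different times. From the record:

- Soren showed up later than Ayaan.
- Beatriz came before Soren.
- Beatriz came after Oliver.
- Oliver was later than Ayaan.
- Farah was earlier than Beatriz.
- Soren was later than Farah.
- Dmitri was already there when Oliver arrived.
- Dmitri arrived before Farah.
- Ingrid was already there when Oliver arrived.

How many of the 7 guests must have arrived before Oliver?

Directly stated before Oliver: Ayaan, Dmitri, and Ingrid.
That's Ayaan, Dmitri, and Ingrid — 3 in all.

3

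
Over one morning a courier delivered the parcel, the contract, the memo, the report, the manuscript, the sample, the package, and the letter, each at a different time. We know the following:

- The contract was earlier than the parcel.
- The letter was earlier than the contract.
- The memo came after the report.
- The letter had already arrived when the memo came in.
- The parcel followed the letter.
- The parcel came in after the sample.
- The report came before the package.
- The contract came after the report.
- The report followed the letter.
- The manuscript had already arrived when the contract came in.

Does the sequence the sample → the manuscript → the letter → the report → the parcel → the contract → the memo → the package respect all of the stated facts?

The constraints require the contract before the parcel, but in the proposed sequence the parcel appears ahead of the contract. That one violation is enough.

no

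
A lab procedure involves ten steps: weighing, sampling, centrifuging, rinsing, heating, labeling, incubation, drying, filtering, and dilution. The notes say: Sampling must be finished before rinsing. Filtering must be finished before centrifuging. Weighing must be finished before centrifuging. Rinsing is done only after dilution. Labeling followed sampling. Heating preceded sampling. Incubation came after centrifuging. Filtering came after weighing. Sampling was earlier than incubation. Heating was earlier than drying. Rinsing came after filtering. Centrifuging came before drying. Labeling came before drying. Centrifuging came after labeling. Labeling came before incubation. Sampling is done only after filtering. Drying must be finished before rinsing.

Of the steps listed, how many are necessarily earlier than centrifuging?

5

Directly stated before centrifuging: filtering, labeling, and weighing.
Heating reaches centrifuging via heating → sampling → labeling → centrifuging.
Sampling reaches centrifuging via sampling → labeling → centrifuging.
That's filtering, heating, labeling, sampling, and weighing — 5 in all.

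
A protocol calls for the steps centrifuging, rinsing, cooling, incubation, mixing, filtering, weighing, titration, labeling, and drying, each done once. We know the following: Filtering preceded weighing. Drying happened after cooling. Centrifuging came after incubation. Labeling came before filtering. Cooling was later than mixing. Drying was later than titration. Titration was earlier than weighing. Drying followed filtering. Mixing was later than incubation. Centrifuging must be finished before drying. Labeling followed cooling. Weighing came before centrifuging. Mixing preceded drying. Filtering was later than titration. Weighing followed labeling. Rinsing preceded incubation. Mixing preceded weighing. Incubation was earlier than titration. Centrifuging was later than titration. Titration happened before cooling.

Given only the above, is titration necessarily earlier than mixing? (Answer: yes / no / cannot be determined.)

cannot be determined

No chain of stated constraints runs from titration to mixing, and none runs from mixing to titration either.
So the relative order of titration and mixing is not fixed by the given facts.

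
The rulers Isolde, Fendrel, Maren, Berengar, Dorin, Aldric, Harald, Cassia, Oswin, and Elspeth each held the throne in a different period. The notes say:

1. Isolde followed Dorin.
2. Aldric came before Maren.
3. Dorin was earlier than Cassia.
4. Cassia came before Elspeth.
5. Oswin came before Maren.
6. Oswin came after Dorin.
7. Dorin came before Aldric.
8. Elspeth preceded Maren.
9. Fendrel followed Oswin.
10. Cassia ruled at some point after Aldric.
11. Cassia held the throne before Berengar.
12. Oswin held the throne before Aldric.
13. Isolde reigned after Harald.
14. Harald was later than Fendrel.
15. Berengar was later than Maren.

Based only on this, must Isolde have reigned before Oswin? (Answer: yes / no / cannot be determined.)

no

Tracing the constraints gives Oswin → Fendrel → Harald → Isolde, so Oswin must come before Isolde.
That means Isolde cannot be before Oswin.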